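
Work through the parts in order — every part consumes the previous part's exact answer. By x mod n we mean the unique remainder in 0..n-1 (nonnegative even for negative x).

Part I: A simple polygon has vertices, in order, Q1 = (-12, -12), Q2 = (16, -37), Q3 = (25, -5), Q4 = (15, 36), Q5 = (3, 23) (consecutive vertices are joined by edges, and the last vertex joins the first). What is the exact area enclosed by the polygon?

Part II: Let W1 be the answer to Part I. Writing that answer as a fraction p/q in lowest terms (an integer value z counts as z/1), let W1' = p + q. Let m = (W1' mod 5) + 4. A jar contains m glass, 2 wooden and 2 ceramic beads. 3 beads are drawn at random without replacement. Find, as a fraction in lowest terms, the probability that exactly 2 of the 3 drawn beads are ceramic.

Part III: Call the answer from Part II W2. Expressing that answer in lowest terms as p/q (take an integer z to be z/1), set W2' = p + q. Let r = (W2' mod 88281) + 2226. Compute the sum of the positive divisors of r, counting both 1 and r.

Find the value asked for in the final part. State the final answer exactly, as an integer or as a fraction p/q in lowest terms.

Part I: cross terms: (-12*-37 - 16*-12)=636, (16*-5 - 25*-37)=845, (25*36 - 15*-5)=975, (15*23 - 3*36)=237, (3*-12 - -12*23)=240; twice the area = |2933| = 2933; area = 2933/2; answer 2933/2
Part II: W1 = 2933/2; threaded value p + q = 2935; m = 4; total draws C(8,3) = 56; favorable C(2,2)*C(6,1) = 6; P = 3/28; answer 3/28
Part III: W2 = 3/28; threaded value p + q = 31; r = 2257; 2257 = 37 * 61; sigma = (1 + 37) * (1 + 61) = 38 * 62 = 2356; answer 2356

2356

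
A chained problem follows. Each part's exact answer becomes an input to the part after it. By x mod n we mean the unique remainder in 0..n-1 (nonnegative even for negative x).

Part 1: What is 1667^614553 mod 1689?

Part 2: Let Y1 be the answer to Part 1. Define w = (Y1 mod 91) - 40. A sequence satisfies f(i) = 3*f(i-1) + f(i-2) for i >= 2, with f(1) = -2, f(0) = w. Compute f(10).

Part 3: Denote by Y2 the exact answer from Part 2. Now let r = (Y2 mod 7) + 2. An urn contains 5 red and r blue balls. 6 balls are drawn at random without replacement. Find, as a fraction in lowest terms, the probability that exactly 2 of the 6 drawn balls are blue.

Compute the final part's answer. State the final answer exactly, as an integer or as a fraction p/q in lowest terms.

Part 1: squarings mod 1689: 1667^1=1667, 1667^2=484, 1667^4=1174, 1667^8=52, 1667^16=1015, 1667^32=1624, 1667^64=847, 1667^128=1273, 1667^256=778, 1667^512=622, 1667^1024=103, 1667^2048=475, 1667^4096=988, 1667^8192=1591, 1667^16384=1159, 1667^32768=526, 1667^65536=1369, 1667^131072=1060, 1667^262144=415, 1667^524288=1636; 1667^614553 = 1667^1 * 1667^8 * 1667^16 * 1667^128 * 1667^8192 * 1667^16384 * 1667^65536 * 1667^524288 = 149 (mod 1689); answer 149
Part 2: Y1 = 149; w = 18; f(2) = 3*(-2) + 1*(18) = 12; iterating: f(2)=12, f(3)=34, f(4)=114, f(5)=376, f(6)=1242, f(7)=4102, f(8)=13548, f(9)=44746, f(10)=147786; answer 147786
Part 3: Y2 = 147786; r = 4; total draws C(9,6) = 84; favorable C(4,2)*C(5,4) = 30; P = 5/14; answer 5/14

5/14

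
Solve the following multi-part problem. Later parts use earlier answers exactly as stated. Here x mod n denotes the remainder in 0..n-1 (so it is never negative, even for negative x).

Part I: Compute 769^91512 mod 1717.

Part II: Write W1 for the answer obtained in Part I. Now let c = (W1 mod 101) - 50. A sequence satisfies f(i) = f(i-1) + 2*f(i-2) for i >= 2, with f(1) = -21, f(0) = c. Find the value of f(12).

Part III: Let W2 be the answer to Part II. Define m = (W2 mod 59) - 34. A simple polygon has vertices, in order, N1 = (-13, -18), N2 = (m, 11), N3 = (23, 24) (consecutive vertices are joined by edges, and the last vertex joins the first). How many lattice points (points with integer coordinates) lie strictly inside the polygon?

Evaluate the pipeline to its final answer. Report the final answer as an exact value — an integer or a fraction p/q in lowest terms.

Part I: squarings mod 1717: 769^1=769, 769^2=713, 769^4=137, 769^8=1599, 769^16=188, 769^32=1004, 769^64=137, 769^128=1599, 769^256=188, 769^512=1004, 769^1024=137, 769^2048=1599, 769^4096=188, 769^8192=1004, 769^16384=137, 769^32768=1599, 769^65536=188; 769^91512 = 769^8 * 769^16 * 769^32 * 769^64 * 769^256 * 769^1024 * 769^8192 * 769^16384 * 769^65536 = 1004 (mod 1717); answer 1004
Part II: W1 = 1004; c = 45; f(2) = 1*(-21) + 2*(45) = 69; iterating: f(2)=69, f(3)=27, f(4)=165, f(5)=219, f(6)=549, f(7)=987, f(8)=2085, f(9)=4059, f(10)=8229, f(11)=16347, f(12)=32805; answer 32805
Part III: W2 = 32805; m = -33; cross terms: (-13*11 - -33*-18)=-737, (-33*24 - 23*11)=-1045, (23*-18 - -13*24)=-102; twice the area = |-1884| = 1884; area = 942; boundary points = 1 + 1 + 6 = 8; strictly interior points = area - boundary/2 + 1 = 939; answer 939

939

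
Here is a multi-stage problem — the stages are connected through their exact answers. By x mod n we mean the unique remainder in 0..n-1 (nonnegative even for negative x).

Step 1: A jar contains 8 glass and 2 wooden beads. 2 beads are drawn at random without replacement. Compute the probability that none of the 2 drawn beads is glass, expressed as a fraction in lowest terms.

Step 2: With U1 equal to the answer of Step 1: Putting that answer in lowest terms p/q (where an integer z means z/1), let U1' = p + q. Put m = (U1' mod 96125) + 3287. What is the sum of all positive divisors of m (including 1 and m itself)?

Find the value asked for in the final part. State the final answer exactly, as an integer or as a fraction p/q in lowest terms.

Step 1: total draws C(10,2) = 45; favorable C(2,2) = 1; P = 1/45; answer 1/45
Step 2: U1 = 1/45; threaded value p + q = 46; m = 3333; 3333 = 3 * 11 * 101; sigma = (1 + 3) * (1 + 11) * (1 + 101) = 4 * 12 * 102 = 4896; answer 4896

4896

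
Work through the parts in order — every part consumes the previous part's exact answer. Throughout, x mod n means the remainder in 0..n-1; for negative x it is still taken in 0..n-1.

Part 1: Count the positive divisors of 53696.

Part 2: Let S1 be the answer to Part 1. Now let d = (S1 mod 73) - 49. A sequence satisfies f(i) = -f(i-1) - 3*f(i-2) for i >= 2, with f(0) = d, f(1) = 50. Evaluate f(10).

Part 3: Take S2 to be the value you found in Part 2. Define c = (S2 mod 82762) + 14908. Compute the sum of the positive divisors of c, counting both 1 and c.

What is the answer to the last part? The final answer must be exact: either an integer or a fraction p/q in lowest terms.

238080

Part 1: 53696 = 2^6 * 839; number of divisors = (6+1) * (1+1) = 14; answer 14
Part 2: S1 = 14; d = -35; f(2) = -1*(50) - 3*(-35) = 55; iterating: f(2)=55, f(3)=-205, f(4)=40, f(5)=575, f(6)=-695, f(7)=-1030, f(8)=3115, f(9)=-25, f(10)=-9320; answer -9320
Part 3: S2 = -9320; c = 88350; 88350 = 2 * 3 * 5^2 * 19 * 31; sigma = (1 + 2) * (1 + 3) * (1 + 5 + 25) * (1 + 19) * (1 + 31) = 3 * 4 * 31 * 20 * 32 = 238080; answer 238080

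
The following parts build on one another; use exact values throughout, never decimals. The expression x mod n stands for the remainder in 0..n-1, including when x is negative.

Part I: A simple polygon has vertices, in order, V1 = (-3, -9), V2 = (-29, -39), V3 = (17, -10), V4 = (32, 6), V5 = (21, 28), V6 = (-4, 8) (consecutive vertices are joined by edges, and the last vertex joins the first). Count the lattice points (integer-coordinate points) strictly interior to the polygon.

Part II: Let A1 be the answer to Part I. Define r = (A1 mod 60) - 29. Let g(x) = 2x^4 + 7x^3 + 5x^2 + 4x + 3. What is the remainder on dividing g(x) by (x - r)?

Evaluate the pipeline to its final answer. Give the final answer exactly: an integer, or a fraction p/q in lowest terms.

Part I: cross terms: (-3*-39 - -29*-9)=-144, (-29*-10 - 17*-39)=953, (17*6 - 32*-10)=422, (32*28 - 21*6)=770, (21*8 - -4*28)=280, (-4*-9 - -3*8)=60; twice the area = |2341| = 2341; area = 2341/2; boundary points = 2 + 1 + 1 + 11 + 5 + 1 = 21; strictly interior points = area - boundary/2 + 1 = 1161; answer 1161
Part II: A1 = 1161; r = -8; remainder = value at the root: 2*(-8)^4 + 7*(-8)^3 + 5*(-8)^2 + 4*(-8)^1 + 3 = (8192) + (-3584) + (320) + (-32) + (3) = 4899; answer 4899

4899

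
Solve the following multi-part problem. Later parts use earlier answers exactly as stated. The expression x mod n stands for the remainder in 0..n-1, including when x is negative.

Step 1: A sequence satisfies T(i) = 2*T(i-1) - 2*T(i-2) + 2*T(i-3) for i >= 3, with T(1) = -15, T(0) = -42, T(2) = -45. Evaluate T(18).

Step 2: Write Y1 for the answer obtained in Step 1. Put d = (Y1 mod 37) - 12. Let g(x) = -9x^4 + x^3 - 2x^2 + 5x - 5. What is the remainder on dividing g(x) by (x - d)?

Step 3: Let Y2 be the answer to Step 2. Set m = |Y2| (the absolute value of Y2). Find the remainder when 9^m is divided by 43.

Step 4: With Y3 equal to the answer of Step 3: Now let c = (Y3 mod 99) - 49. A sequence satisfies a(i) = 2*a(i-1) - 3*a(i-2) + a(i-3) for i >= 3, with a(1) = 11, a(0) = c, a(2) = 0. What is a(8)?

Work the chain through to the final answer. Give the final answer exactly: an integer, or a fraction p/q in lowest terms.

Step 1: T(3) = 2*(-45) - 2*(-15) + 2*(-42) = -144; iterating: T(3)=-144, T(4)=-228, T(5)=-258, T(6)=-348, T(7)=-636, T(8)=-1092, T(9)=-1608, T(10)=-2304, T(11)=-3576, T(12)=-5760, T(13)=-8976, T(14)=-13584, T(15)=-20736, T(16)=-32256, T(17)=-50208, T(18)=-77376; answer -77376
Step 2: Y1 = -77376; d = 16; remainder = value at the root: -9*(16)^4 + 1*(16)^3 - 2*(16)^2 + 5*(16)^1 - 5 = (-589824) + (4096) + (-512) + (80) + (-5) = -586165; answer -586165
Step 3: Y2 = -586165; m = 586165; squarings mod 43: 9^1=9, 9^2=38, 9^4=25, 9^8=23, 9^16=13, 9^32=40, 9^64=9, 9^128=38, 9^256=25, 9^512=23, 9^1024=13, 9^2048=40, 9^4096=9, 9^8192=38, 9^16384=25, 9^32768=23, 9^65536=13, 9^131072=40, 9^262144=9, 9^524288=38; 9^586165 = 9^1 * 9^4 * 9^16 * 9^32 * 9^128 * 9^256 * 9^4096 * 9^8192 * 9^16384 * 9^32768 * 9^524288 = 15 (mod 43); answer 15
Step 4: Y3 = 15; c = -34; a(3) = 2*(0) - 3*(11) + 1*(-34) = -67; iterating: a(3)=-67, a(4)=-123, a(5)=-45, a(6)=212, a(7)=436, a(8)=191; answer 191

191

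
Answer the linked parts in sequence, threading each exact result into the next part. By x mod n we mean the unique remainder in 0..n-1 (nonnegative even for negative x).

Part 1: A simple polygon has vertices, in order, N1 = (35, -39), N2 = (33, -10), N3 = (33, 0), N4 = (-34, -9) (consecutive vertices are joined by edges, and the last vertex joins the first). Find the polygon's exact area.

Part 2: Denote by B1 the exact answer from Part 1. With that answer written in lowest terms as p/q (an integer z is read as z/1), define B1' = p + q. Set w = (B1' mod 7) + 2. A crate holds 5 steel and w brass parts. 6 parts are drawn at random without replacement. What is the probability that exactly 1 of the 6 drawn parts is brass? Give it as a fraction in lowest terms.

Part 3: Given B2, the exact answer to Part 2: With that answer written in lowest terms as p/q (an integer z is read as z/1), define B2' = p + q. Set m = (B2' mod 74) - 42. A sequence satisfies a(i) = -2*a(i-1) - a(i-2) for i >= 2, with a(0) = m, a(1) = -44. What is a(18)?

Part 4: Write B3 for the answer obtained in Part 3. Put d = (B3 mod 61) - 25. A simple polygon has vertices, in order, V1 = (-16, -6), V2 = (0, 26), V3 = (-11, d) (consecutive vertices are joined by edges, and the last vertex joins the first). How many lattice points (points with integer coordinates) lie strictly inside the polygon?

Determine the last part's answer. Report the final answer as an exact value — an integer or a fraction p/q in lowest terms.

Part 1: cross terms: (35*-10 - 33*-39)=937, (33*0 - 33*-10)=330, (33*-9 - -34*0)=-297, (-34*-39 - 35*-9)=1641; twice the area = |2611| = 2611; area = 2611/2; answer 2611/2
Part 2: B1 = 2611/2; threaded value p + q = 2613; w = 4; total draws C(9,6) = 84; favorable C(4,1)*C(5,5) = 4; P = 1/21; answer 1/21
Part 3: B2 = 1/21; threaded value p + q = 22; m = -20; a(2) = -2*(-44) - 1*(-20) = 108; iterating: a(2)=108, a(3)=-172, a(4)=236, a(5)=-300, a(6)=364, a(7)=-428, a(8)=492, a(9)=-556, a(10)=620, a(11)=-684, a(12)=748, a(13)=-812, a(14)=876, a(15)=-940, a(16)=1004, a(17)=-1068, a(18)=1132; answer 1132
Part 4: B3 = 1132; d = 9; cross terms: (-16*26 - 0*-6)=-416, (0*9 - -11*26)=286, (-11*-6 - -16*9)=210; twice the area = |80| = 80; area = 40; boundary points = 16 + 1 + 5 = 22; strictly interior points = area - boundary/2 + 1 = 30; answer 30

30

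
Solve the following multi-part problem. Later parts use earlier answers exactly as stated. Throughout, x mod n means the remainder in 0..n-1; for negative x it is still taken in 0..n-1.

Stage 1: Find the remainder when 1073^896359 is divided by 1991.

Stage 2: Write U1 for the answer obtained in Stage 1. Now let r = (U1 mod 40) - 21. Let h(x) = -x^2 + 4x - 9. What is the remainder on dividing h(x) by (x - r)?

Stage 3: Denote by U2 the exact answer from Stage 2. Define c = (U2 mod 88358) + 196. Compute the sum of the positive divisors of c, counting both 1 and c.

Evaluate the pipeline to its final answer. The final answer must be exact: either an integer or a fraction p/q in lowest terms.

Stage 1: squarings mod 1991: 1073^1=1073, 1073^2=531, 1073^4=1230, 1073^8=1731, 1073^16=1897, 1073^32=872, 1073^64=1813, 1073^128=1819, 1073^256=1710, 1073^512=1312, 1073^1024=1120, 1073^2048=70, 1073^4096=918, 1073^8192=531, 1073^16384=1230, 1073^32768=1731, 1073^65536=1897, 1073^131072=872, 1073^262144=1813, 1073^524288=1819; 1073^896359 = 1073^1 * 1073^2 * 1073^4 * 1073^32 * 1073^64 * 1073^256 * 1073^1024 * 1073^2048 * 1073^8192 * 1073^32768 * 1073^65536 * 1073^262144 * 1073^524288 = 761 (mod 1991); answer 761
Stage 2: U1 = 761; r = -20; remainder = value at the root: -1*(-20)^2 + 4*(-20)^1 - 9 = (-400) + (-80) + (-9) = -489; answer -489
Stage 3: U2 = -489; c = 88065; 88065 = 3^2 * 5 * 19 * 103; sigma = (1 + 3 + 9) * (1 + 5) * (1 + 19) * (1 + 103) = 13 * 6 * 20 * 104 = 162240; answer 162240

162240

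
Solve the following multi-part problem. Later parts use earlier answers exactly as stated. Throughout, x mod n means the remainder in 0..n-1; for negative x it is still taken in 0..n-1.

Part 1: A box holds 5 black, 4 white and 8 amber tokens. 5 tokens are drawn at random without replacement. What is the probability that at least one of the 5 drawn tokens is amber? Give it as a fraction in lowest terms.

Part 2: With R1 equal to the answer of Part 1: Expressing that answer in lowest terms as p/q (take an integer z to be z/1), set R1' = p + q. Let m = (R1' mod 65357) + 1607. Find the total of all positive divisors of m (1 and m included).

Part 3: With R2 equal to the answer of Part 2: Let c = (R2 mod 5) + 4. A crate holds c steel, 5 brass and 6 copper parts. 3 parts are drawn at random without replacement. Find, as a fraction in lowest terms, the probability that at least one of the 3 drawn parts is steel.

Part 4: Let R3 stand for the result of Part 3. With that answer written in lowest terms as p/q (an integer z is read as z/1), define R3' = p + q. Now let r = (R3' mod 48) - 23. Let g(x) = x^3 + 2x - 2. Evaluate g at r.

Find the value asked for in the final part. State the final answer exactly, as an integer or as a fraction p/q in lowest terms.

13870

Part 1: total draws C(17,5) = 6188; complement C(9,5) = 126; favorable 6188 - 126 = 6062; P = 433/442; answer 433/442
Part 2: R1 = 433/442; threaded value p + q = 875; m = 2482; 2482 = 2 * 17 * 73; sigma = (1 + 2) * (1 + 17) * (1 + 73) = 3 * 18 * 74 = 3996; answer 3996
Part 3: R2 = 3996; c = 5; total draws C(16,3) = 560; complement C(11,3) = 165; favorable 560 - 165 = 395; P = 79/112; answer 79/112
Part 4: R3 = 79/112; threaded value p + q = 191; r = 24; 1*(24)^3 + 2*(24)^1 - 2 = (13824) + (48) + (-2) = 13870; answer 13870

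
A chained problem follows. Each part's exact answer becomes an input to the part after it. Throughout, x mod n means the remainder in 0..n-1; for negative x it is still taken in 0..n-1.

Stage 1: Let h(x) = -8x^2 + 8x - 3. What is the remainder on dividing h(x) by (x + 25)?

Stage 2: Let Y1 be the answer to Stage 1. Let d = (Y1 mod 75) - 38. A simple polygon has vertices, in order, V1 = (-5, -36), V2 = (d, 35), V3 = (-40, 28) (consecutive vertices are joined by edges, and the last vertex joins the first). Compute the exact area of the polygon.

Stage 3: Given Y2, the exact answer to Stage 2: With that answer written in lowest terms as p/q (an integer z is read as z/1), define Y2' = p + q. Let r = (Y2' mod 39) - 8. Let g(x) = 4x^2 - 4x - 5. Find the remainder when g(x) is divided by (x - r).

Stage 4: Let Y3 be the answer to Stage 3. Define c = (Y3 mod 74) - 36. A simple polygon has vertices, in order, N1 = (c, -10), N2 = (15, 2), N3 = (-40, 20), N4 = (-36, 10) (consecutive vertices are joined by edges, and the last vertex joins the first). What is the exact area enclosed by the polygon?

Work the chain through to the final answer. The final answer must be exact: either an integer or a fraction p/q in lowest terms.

561

Stage 1: remainder = value at the root: -8*(-25)^2 + 8*(-25)^1 - 3 = (-5000) + (-200) + (-3) = -5203; answer -5203
Stage 2: Y1 = -5203; d = 9; cross terms: (-5*35 - 9*-36)=149, (9*28 - -40*35)=1652, (-40*-36 - -5*28)=1580; twice the area = |3381| = 3381; area = 3381/2; answer 3381/2
Stage 3: Y2 = 3381/2; threaded value p + q = 3383; r = 21; remainder = value at the root: 4*(21)^2 - 4*(21)^1 - 5 = (1764) + (-84) + (-5) = 1675; answer 1675
Stage 4: Y3 = 1675; c = 11; cross terms: (11*2 - 15*-10)=172, (15*20 - -40*2)=380, (-40*10 - -36*20)=320, (-36*-10 - 11*10)=250; twice the area = |1122| = 1122; area = 561; answer 561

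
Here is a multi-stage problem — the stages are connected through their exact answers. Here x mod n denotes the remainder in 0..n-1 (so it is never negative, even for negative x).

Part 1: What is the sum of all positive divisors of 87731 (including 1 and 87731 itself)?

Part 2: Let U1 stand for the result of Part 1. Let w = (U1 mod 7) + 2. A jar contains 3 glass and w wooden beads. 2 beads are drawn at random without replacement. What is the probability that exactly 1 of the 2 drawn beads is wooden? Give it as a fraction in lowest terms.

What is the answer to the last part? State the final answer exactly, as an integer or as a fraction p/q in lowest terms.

3/5

Part 1: 87731 = 7 * 83 * 151; sigma = (1 + 7) * (1 + 83) * (1 + 151) = 8 * 84 * 152 = 102144; answer 102144
Part 2: U1 = 102144; w = 2; total draws C(5,2) = 10; favorable C(2,1)*C(3,1) = 6; P = 3/5; answer 3/5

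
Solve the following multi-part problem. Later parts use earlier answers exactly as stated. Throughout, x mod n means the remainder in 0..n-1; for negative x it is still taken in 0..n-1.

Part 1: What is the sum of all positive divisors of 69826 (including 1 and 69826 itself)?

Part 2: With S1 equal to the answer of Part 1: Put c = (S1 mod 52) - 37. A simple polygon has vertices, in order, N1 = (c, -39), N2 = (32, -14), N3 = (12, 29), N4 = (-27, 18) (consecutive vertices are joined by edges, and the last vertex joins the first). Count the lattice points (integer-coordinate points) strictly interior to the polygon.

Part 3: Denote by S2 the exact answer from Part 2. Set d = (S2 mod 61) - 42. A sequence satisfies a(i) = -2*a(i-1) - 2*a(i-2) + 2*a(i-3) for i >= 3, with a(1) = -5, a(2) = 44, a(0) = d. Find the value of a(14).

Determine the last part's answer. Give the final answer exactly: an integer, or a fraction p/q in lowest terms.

Part 1: 69826 = 2 * 34913; sigma = (1 + 2) * (1 + 34913) = 3 * 34914 = 104742; answer 104742
Part 2: S1 = 104742; c = -23; cross terms: (-23*-14 - 32*-39)=1570, (32*29 - 12*-14)=1096, (12*18 - -27*29)=999, (-27*-39 - -23*18)=1467; twice the area = |5132| = 5132; area = 2566; boundary points = 5 + 1 + 1 + 1 = 8; strictly interior points = area - boundary/2 + 1 = 2563; answer 2563
Part 3: S2 = 2563; d = -41; a(3) = -2*(44) - 2*(-5) + 2*(-41) = -160; iterating: a(3)=-160, a(4)=222, a(5)=-36, a(6)=-692, a(7)=1900, a(8)=-2488, a(9)=-208, a(10)=9192, a(11)=-22944, a(12)=27088, a(13)=10096, a(14)=-120256; answer -120256

-120256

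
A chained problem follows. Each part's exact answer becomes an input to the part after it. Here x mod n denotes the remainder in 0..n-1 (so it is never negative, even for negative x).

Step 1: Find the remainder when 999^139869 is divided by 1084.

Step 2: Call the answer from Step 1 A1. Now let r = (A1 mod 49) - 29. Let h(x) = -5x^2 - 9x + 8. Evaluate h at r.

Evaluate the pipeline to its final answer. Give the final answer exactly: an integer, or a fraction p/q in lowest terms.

Step 1: squarings mod 1084: 999^1=999, 999^2=721, 999^4=605, 999^8=717, 999^16=273, 999^32=817, 999^64=829, 999^128=1069, 999^256=225, 999^512=761, 999^1024=265, 999^2048=849, 999^4096=1025, 999^8192=229, 999^16384=409, 999^32768=345, 999^65536=869, 999^131072=697; 999^139869 = 999^1 * 999^4 * 999^8 * 999^16 * 999^64 * 999^512 * 999^8192 * 999^131072 = 843 (mod 1084); answer 843
Step 2: A1 = 843; r = -19; -5*(-19)^2 - 9*(-19)^1 + 8 = (-1805) + (171) + (8) = -1626; answer -1626

-1626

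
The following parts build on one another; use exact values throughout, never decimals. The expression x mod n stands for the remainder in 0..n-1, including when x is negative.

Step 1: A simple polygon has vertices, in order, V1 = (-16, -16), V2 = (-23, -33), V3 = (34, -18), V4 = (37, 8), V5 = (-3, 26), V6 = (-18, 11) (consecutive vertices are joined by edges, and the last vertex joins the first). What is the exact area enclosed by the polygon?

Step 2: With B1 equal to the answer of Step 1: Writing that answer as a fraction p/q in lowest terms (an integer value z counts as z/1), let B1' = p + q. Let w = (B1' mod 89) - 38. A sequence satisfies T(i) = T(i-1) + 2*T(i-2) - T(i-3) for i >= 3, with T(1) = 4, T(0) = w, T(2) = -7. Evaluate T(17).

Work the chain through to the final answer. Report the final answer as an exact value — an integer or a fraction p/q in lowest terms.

-119044

Step 1: cross terms: (-16*-33 - -23*-16)=160, (-23*-18 - 34*-33)=1536, (34*8 - 37*-18)=938, (37*26 - -3*8)=986, (-3*11 - -18*26)=435, (-18*-16 - -16*11)=464; twice the area = |4519| = 4519; area = 4519/2; answer 4519/2
Step 2: B1 = 4519/2; threaded value p + q = 4521; w = 33; T(3) = 1*(-7) + 2*(4) - 1*(33) = -32; iterating: T(3)=-32, T(4)=-50, T(5)=-107, T(6)=-175, T(7)=-339, T(8)=-582, T(9)=-1085, T(10)=-1910, T(11)=-3498, T(12)=-6233, T(13)=-11319, T(14)=-20287, T(15)=-36692, T(16)=-65947, T(17)=-119044; answer -119044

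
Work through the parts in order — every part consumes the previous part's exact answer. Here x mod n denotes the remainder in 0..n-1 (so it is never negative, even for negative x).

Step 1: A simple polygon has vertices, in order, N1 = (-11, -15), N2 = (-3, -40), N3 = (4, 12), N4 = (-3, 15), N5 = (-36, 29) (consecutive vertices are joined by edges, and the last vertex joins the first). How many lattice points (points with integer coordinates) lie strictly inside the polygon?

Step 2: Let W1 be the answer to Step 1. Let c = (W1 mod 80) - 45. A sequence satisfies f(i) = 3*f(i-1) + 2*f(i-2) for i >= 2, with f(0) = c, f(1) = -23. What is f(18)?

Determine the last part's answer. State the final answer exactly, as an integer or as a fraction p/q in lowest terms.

-97215718331

Step 1: cross terms: (-11*-40 - -3*-15)=395, (-3*12 - 4*-40)=124, (4*15 - -3*12)=96, (-3*29 - -36*15)=453, (-36*-15 - -11*29)=859; twice the area = |1927| = 1927; area = 1927/2; boundary points = 1 + 1 + 1 + 1 + 1 = 5; strictly interior points = area - boundary/2 + 1 = 962; answer 962
Step 2: W1 = 962; c = -43; f(2) = 3*(-23) + 2*(-43) = -155; iterating: f(2)=-155, f(3)=-511, f(4)=-1843, f(5)=-6551, f(6)=-23339, f(7)=-83119, f(8)=-296035, f(9)=-1054343, f(10)=-3755099, f(11)=-13373983, f(12)=-47632147, f(13)=-169644407, f(14)=-604197515, f(15)=-2151881359, f(16)=-7664039107, f(17)=-27295880039, f(18)=-97215718331; answer -97215718331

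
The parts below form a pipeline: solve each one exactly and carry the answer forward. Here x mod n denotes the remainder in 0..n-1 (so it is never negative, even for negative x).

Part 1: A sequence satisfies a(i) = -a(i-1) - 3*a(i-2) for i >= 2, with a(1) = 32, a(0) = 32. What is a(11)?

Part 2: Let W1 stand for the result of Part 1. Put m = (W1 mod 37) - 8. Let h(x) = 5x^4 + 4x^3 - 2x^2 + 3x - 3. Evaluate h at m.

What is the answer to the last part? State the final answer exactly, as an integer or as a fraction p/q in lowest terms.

7

Part 1: a(2) = -1*(32) - 3*(32) = -128; iterating: a(2)=-128, a(3)=32, a(4)=352, a(5)=-448, a(6)=-608, a(7)=1952, a(8)=-128, a(9)=-5728, a(10)=6112, a(11)=11072; answer 11072
Part 2: W1 = 11072; m = 1; 5*(1)^4 + 4*(1)^3 - 2*(1)^2 + 3*(1)^1 - 3 = (5) + (4) + (-2) + (3) + (-3) = 7; answer 7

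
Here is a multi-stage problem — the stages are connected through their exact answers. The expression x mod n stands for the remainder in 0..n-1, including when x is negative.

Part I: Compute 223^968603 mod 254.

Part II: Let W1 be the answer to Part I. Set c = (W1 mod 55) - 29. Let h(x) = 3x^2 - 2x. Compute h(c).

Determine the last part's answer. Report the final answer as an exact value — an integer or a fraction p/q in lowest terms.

Part I: squarings mod 254: 223^1=223, 223^2=199, 223^4=231, 223^8=21, 223^16=187, 223^32=171, 223^64=31, 223^128=199, 223^256=231, 223^512=21, 223^1024=187, 223^2048=171, 223^4096=31, 223^8192=199, 223^16384=231, 223^32768=21, 223^65536=187, 223^131072=171, 223^262144=31, 223^524288=199; 223^968603 = 223^1 * 223^2 * 223^8 * 223^16 * 223^128 * 223^256 * 223^512 * 223^1024 * 223^16384 * 223^32768 * 223^131072 * 223^262144 * 223^524288 = 185 (mod 254); answer 185
Part II: W1 = 185; c = -9; 3*(-9)^2 - 2*(-9)^1 = (243) + (18) = 261; answer 261

261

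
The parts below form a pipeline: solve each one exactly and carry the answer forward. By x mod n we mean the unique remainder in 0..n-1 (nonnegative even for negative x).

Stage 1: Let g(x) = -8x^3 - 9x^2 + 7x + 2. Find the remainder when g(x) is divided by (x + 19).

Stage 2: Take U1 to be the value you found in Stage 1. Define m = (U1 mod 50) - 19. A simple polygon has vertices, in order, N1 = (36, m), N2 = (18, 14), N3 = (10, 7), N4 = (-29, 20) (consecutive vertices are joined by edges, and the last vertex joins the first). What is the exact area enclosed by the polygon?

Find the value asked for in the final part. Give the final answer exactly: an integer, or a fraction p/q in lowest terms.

454

Stage 1: remainder = value at the root: -8*(-19)^3 - 9*(-19)^2 + 7*(-19)^1 + 2 = (54872) + (-3249) + (-133) + (2) = 51492; answer 51492
Stage 2: U1 = 51492; m = 23; cross terms: (36*14 - 18*23)=90, (18*7 - 10*14)=-14, (10*20 - -29*7)=403, (-29*23 - 36*20)=-1387; twice the area = |-908| = 908; area = 454; answer 454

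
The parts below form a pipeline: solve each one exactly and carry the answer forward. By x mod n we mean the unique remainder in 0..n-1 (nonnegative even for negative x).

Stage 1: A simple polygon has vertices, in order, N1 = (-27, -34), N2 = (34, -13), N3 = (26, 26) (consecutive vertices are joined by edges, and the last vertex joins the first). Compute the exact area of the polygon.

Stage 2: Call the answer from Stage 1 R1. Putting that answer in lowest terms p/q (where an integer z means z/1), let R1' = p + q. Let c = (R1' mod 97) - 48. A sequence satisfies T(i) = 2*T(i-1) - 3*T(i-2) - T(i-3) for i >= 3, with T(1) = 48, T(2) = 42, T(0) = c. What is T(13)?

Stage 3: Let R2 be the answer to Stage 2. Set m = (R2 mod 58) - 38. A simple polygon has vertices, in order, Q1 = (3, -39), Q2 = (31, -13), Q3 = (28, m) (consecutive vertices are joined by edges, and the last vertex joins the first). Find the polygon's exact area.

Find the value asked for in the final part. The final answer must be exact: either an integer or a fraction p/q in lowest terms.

291

Stage 1: cross terms: (-27*-13 - 34*-34)=1507, (34*26 - 26*-13)=1222, (26*-34 - -27*26)=-182; twice the area = |2547| = 2547; area = 2547/2; answer 2547/2
Stage 2: R1 = 2547/2; threaded value p + q = 2549; c = -21; T(3) = 2*(42) - 3*(48) - 1*(-21) = -39; iterating: T(3)=-39, T(4)=-252, T(5)=-429, T(6)=-63, T(7)=1413, T(8)=3444, T(9)=2712, T(10)=-6321, T(11)=-24222, T(12)=-32193, T(13)=14601; answer 14601
Stage 3: R2 = 14601; m = 5; cross terms: (3*-13 - 31*-39)=1170, (31*5 - 28*-13)=519, (28*-39 - 3*5)=-1107; twice the area = |582| = 582; area = 291; answer 291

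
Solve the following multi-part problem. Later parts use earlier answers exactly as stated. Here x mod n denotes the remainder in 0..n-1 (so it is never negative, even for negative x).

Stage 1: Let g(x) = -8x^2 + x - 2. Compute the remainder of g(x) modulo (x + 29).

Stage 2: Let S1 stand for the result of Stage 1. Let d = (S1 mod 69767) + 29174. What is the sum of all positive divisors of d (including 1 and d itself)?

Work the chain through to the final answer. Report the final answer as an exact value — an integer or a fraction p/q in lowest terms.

Stage 1: remainder = value at the root: -8*(-29)^2 + 1*(-29)^1 - 2 = (-6728) + (-29) + (-2) = -6759; answer -6759
Stage 2: S1 = -6759; d = 92182; 92182 = 2 * 46091; sigma = (1 + 2) * (1 + 46091) = 3 * 46092 = 138276; answer 138276

138276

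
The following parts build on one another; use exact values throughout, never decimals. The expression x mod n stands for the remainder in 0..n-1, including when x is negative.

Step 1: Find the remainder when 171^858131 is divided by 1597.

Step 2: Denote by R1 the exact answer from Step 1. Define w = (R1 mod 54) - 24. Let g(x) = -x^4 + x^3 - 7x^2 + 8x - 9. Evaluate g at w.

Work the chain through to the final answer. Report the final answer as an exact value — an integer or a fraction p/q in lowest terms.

Step 1: squarings mod 1597: 171^1=171, 171^2=495, 171^4=684, 171^8=1532, 171^16=1031, 171^32=956, 171^64=452, 171^128=1485, 171^256=1365, 171^512=1123, 171^1024=1096, 171^2048=272, 171^4096=522, 171^8192=994, 171^16384=1090, 171^32768=1529, 171^65536=1430, 171^131072=740, 171^262144=1426, 171^524288=495; 171^858131 = 171^1 * 171^2 * 171^16 * 171^2048 * 171^4096 * 171^65536 * 171^262144 * 171^524288 = 554 (mod 1597); answer 554
Step 2: R1 = 554; w = -10; -1*(-10)^4 + 1*(-10)^3 - 7*(-10)^2 + 8*(-10)^1 - 9 = (-10000) + (-1000) + (-700) + (-80) + (-9) = -11789; answer -11789

-11789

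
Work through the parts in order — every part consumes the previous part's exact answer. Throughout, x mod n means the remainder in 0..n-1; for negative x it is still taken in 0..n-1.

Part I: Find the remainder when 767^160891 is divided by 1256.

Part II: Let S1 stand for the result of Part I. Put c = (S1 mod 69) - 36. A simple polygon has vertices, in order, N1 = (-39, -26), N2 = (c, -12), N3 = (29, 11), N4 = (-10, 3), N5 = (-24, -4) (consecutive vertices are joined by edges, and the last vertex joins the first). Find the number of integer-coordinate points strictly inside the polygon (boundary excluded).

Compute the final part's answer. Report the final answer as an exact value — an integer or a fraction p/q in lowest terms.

Part I: squarings mod 1256: 767^1=767, 767^2=481, 767^4=257, 767^8=737, 767^16=577, 767^32=89, 767^64=385, 767^128=17, 767^256=289, 767^512=625, 767^1024=9, 767^2048=81, 767^4096=281, 767^8192=1089, 767^16384=257, 767^32768=737, 767^65536=577, 767^131072=89; 767^160891 = 767^1 * 767^2 * 767^8 * 767^16 * 767^32 * 767^64 * 767^1024 * 767^4096 * 767^8192 * 767^16384 * 767^131072 = 927 (mod 1256); answer 927
Part II: S1 = 927; c = -6; cross terms: (-39*-12 - -6*-26)=312, (-6*11 - 29*-12)=282, (29*3 - -10*11)=197, (-10*-4 - -24*3)=112, (-24*-26 - -39*-4)=468; twice the area = |1371| = 1371; area = 1371/2; boundary points = 1 + 1 + 1 + 7 + 1 = 11; strictly interior points = area - boundary/2 + 1 = 681; answer 681

681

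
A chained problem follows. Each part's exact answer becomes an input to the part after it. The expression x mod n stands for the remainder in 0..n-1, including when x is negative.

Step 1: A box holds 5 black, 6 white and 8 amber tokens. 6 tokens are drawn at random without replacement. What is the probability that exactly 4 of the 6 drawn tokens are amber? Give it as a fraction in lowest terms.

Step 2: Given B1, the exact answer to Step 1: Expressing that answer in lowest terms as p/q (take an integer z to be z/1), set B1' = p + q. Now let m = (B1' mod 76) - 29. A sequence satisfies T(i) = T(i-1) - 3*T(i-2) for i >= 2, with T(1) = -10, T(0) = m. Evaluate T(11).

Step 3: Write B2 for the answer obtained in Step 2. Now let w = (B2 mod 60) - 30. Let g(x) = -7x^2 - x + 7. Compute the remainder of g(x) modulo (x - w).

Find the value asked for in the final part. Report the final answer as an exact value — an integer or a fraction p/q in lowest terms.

-2813

Step 1: total draws C(19,6) = 27132; favorable C(8,4)*C(11,2) = 3850; P = 275/1938; answer 275/1938
Step 2: B1 = 275/1938; threaded value p + q = 2213; m = -20; T(2) = 1*(-10) - 3*(-20) = 50; iterating: T(2)=50, T(3)=80, T(4)=-70, T(5)=-310, T(6)=-100, T(7)=830, T(8)=1130, T(9)=-1360, T(10)=-4750, T(11)=-670; answer -670
Step 3: B2 = -670; w = 20; remainder = value at the root: -7*(20)^2 - 1*(20)^1 + 7 = (-2800) + (-20) + (7) = -2813; answer -2813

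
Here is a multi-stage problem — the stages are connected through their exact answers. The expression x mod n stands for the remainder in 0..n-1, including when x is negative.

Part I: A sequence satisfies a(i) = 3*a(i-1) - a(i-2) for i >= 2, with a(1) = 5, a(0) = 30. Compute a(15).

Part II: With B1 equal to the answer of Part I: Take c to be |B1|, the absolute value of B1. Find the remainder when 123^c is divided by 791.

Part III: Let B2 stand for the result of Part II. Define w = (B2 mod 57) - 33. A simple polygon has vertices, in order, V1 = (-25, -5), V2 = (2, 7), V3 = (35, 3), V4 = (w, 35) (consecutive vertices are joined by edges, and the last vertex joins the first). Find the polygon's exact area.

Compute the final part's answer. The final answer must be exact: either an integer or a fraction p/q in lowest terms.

Part I: a(2) = 3*(5) - 1*(30) = -15; iterating: a(2)=-15, a(3)=-50, a(4)=-135, a(5)=-355, a(6)=-930, a(7)=-2435, a(8)=-6375, a(9)=-16690, a(10)=-43695, a(11)=-114395, a(12)=-299490, a(13)=-784075, a(14)=-2052735, a(15)=-5374130; answer -5374130
Part II: B1 = -5374130; c = 5374130; squarings mod 791: 123^1=123, 123^2=100, 123^4=508, 123^8=198, 123^16=445, 123^32=275, 123^64=480, 123^128=219, 123^256=501, 123^512=254, 123^1024=445, 123^2048=275, 123^4096=480, 123^8192=219, 123^16384=501, 123^32768=254, 123^65536=445, 123^131072=275, 123^262144=480, 123^524288=219, 123^1048576=501, 123^2097152=254, 123^4194304=445; 123^5374130 = 123^2 * 123^16 * 123^32 * 123^128 * 123^131072 * 123^1048576 * 123^4194304 = 380 (mod 791); answer 380
Part III: B2 = 380; w = 5; cross terms: (-25*7 - 2*-5)=-165, (2*3 - 35*7)=-239, (35*35 - 5*3)=1210, (5*-5 - -25*35)=850; twice the area = |1656| = 1656; area = 828; answer 828

828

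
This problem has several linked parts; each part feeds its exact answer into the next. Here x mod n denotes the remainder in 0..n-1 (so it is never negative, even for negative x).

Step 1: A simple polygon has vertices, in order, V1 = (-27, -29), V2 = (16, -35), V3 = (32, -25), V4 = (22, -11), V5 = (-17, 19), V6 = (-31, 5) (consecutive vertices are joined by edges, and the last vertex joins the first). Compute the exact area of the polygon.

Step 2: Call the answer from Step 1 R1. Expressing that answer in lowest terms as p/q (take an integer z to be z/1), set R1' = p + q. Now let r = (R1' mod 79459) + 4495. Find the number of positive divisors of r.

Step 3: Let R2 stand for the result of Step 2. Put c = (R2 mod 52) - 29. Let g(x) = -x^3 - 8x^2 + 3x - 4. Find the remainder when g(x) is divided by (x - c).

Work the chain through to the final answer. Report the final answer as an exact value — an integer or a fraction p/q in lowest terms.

3910

Step 1: cross terms: (-27*-35 - 16*-29)=1409, (16*-25 - 32*-35)=720, (32*-11 - 22*-25)=198, (22*19 - -17*-11)=231, (-17*5 - -31*19)=504, (-31*-29 - -27*5)=1034; twice the area = |4096| = 4096; area = 2048; answer 2048
Step 2: R1 = 2048; threaded value p + q = 2049; r = 6544; 6544 = 2^4 * 409; number of divisors = (4+1) * (1+1) = 10; answer 10
Step 3: R2 = 10; c = -19; remainder = value at the root: -1*(-19)^3 - 8*(-19)^2 + 3*(-19)^1 - 4 = (6859) + (-2888) + (-57) + (-4) = 3910; answer 3910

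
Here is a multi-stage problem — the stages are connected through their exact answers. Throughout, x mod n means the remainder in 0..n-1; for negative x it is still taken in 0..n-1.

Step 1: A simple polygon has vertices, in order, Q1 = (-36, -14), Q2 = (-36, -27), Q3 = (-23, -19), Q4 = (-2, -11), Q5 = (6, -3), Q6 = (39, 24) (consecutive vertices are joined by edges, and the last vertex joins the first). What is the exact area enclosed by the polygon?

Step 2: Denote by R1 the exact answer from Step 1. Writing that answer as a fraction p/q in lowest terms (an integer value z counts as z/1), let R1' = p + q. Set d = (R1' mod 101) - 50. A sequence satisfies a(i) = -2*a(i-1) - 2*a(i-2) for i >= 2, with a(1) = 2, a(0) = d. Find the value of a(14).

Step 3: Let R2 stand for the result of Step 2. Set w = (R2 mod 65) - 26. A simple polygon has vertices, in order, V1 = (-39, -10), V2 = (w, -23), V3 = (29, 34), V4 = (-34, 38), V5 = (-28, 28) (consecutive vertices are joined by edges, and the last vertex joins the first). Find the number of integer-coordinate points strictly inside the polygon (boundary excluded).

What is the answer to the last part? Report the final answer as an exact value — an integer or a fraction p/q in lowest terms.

3267

Step 1: cross terms: (-36*-27 - -36*-14)=468, (-36*-19 - -23*-27)=63, (-23*-11 - -2*-19)=215, (-2*-3 - 6*-11)=72, (6*24 - 39*-3)=261, (39*-14 - -36*24)=318; twice the area = |1397| = 1397; area = 1397/2; answer 1397/2
Step 2: R1 = 1397/2; threaded value p + q = 1399; d = 36; a(2) = -2*(2) - 2*(36) = -76; iterating: a(2)=-76, a(3)=148, a(4)=-144, a(5)=-8, a(6)=304, a(7)=-592, a(8)=576, a(9)=32, a(10)=-1216, a(11)=2368, a(12)=-2304, a(13)=-128, a(14)=4864; answer 4864
Step 3: R2 = 4864; w = 28; cross terms: (-39*-23 - 28*-10)=1177, (28*34 - 29*-23)=1619, (29*38 - -34*34)=2258, (-34*28 - -28*38)=112, (-28*-10 - -39*28)=1372; twice the area = |6538| = 6538; area = 3269; boundary points = 1 + 1 + 1 + 2 + 1 = 6; strictly interior points = area - boundary/2 + 1 = 3267; answer 3267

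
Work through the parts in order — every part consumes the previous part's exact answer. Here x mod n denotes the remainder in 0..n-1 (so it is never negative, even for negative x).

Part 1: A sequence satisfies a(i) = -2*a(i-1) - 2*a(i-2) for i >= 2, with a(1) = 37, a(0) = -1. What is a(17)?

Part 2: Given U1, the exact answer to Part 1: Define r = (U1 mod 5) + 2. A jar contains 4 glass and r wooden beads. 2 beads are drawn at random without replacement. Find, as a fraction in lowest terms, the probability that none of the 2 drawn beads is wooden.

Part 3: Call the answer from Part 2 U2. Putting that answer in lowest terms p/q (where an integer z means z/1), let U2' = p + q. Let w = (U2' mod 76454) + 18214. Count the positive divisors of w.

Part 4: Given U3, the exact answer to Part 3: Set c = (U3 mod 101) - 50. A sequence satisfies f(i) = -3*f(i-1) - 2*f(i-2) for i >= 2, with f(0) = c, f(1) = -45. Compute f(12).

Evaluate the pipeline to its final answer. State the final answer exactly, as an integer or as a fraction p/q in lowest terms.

Part 1: a(2) = -2*(37) - 2*(-1) = -72; iterating: a(2)=-72, a(3)=70, a(4)=4, a(5)=-148, a(6)=288, a(7)=-280, a(8)=-16, a(9)=592, a(10)=-1152, a(11)=1120, a(12)=64, a(13)=-2368, a(14)=4608, a(15)=-4480, a(16)=-256, a(17)=9472; answer 9472
Part 2: U1 = 9472; r = 4; total draws C(8,2) = 28; favorable C(4,2) = 6; P = 3/14; answer 3/14
Part 3: U2 = 3/14; threaded value p + q = 17; w = 18231; 18231 = 3 * 59 * 103; number of divisors = (1+1) * (1+1) * (1+1) = 8; answer 8
Part 4: U3 = 8; c = -42; f(2) = -3*(-45) - 2*(-42) = 219; iterating: f(2)=219, f(3)=-567, f(4)=1263, f(5)=-2655, f(6)=5439, f(7)=-11007, f(8)=22143, f(9)=-44415, f(10)=88959, f(11)=-178047, f(12)=356223; answer 356223

356223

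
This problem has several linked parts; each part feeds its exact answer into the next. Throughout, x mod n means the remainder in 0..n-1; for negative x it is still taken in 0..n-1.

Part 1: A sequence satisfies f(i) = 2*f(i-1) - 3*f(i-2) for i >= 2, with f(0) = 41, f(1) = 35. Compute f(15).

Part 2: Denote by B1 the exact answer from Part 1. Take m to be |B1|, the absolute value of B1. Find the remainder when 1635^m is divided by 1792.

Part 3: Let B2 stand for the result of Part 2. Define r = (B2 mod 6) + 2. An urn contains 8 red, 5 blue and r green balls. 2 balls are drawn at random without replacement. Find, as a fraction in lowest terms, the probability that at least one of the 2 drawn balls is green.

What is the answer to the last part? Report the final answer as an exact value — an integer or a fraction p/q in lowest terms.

56/95

Part 1: f(2) = 2*(35) - 3*(41) = -53; iterating: f(2)=-53, f(3)=-211, f(4)=-263, f(5)=107, f(6)=1003, f(7)=1685, f(8)=361, f(9)=-4333, f(10)=-9749, f(11)=-6499, f(12)=16249, f(13)=51995, f(14)=55243, f(15)=-45499; answer -45499
Part 2: B1 = -45499; m = 45499; squarings mod 1792: 1635^1=1635, 1635^2=1353, 1635^4=977, 1635^8=1185, 1635^16=1089, 1635^32=1409, 1635^64=1537, 1635^128=513, 1635^256=1537, 1635^512=513, 1635^1024=1537, 1635^2048=513, 1635^4096=1537, 1635^8192=513, 1635^16384=1537, 1635^32768=513; 1635^45499 = 1635^1 * 1635^2 * 1635^8 * 1635^16 * 1635^32 * 1635^128 * 1635^256 * 1635^4096 * 1635^8192 * 1635^32768 = 347 (mod 1792); answer 347
Part 3: B2 = 347; r = 7; total draws C(20,2) = 190; complement C(13,2) = 78; favorable 190 - 78 = 112; P = 56/95; answer 56/95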